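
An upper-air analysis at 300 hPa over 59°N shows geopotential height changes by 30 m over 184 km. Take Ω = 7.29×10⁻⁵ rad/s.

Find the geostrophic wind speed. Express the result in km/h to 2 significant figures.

Coriolis parameter at 59°N:
f = 2Ω sin φ = 2 × 7.29×10⁻⁵ × sin 59° = 1.25×10⁻⁴ s⁻¹
Height gradient: |∂Z/∂n| = 30 m / 184000 m = 1.63×10⁻⁴
On a pressure surface, geostrophic balance gives V_g = (g/f)|∂Z/∂n|:
V_g = 9.81 × 1.63×10⁻⁴ / 1.25×10⁻⁴ = 12.8 m/s
Converting: 12.8 m/s × 3.6 = 46 km/h

46 km/h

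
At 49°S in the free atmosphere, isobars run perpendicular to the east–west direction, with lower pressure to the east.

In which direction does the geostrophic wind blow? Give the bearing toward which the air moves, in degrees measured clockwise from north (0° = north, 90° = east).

The pressure-gradient force points toward the east (bearing 090°).
Geostrophic balance: in the Southern Hemisphere the Coriolis force deflects motion to the left, so the geostrophic wind blows 90° to the left of the pressure-gradient force (low pressure on the right).
Rotating 090° by 90° counterclockwise gives 000° — the wind blows toward the north.

000°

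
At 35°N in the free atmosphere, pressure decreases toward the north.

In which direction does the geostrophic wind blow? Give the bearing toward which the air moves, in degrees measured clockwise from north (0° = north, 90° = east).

090°

The pressure-gradient force points toward the north (bearing 000°).
Geostrophic balance: in the Northern Hemisphere the Coriolis force deflects motion to the right, so the geostrophic wind blows 90° to the right of the pressure-gradient force (low pressure on the left).
Rotating 000° by 90° clockwise gives 090° — the wind blows toward the east.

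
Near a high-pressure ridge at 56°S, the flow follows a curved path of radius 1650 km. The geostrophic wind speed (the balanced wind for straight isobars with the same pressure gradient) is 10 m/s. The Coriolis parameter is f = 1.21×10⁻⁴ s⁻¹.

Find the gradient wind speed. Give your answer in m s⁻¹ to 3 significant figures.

Around a high, pressure-gradient force acts outward with centrifugal, so Coriolis balances both:
fV = (1/ρ)|∂P/∂n| + V²/R  →  V² − fR·V + fR·V_g = 0
With fR = 1.21×10⁻⁴ × 1650×10³ m = 200 m/s:
V = [fR − √((fR)² − 4 fR V_g)]/2 = [200 − √(200² − 4×200×10)]/2 = 10.6 m/s
Supergeostrophic (V > V_g = 10 m/s), as expected around a high.

10.6 m s⁻¹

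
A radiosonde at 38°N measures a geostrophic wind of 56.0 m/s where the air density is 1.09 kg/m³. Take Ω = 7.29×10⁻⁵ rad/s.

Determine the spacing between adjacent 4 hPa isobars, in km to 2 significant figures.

73 km

Coriolis parameter at 38°N:
f = 2Ω sin φ = 2 × 7.29×10⁻⁵ × sin 38° = 8.98×10⁻⁵ s⁻¹
Geostrophic balance rearranged: |∂P/∂n| = f ρ V_g
|∂P/∂n| = 8.98×10⁻⁵ × 1.09 × 56.0 = 5.48×10⁻³ Pa/m
Isobar spacing: Δn = ΔP/|∂P/∂n| = 400 Pa / 5.48×10⁻³ Pa/m = 73004 m ≈ 73 km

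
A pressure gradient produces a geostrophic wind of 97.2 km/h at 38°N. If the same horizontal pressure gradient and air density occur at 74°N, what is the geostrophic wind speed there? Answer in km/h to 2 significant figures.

62 km/h

With the same pressure gradient and density, V_g ∝ 1/f ∝ 1/sin φ.
V₂ = V₁ · sin φ₁ / sin φ₂ = 97.2 × sin 38° / sin 74°
V₂ = 97.2 × 0.6157/0.9613 = 62 km/h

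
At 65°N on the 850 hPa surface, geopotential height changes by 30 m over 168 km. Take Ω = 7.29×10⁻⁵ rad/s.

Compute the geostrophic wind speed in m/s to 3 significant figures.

Coriolis parameter at 65°N:
f = 2Ω sin φ = 2 × 7.29×10⁻⁵ × sin 65° = 1.32×10⁻⁴ s⁻¹
Height gradient: |∂Z/∂n| = 30 m / 168000 m = 1.79×10⁻⁴
On a pressure surface, geostrophic balance gives V_g = (g/f)|∂Z/∂n|:
V_g = 9.81 × 1.79×10⁻⁴ / 1.32×10⁻⁴ = 13.3 m/s

13.3 m/s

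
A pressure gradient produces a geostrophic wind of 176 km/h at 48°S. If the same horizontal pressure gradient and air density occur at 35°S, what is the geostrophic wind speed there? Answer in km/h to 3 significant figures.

228 km/h

With the same pressure gradient and density, V_g ∝ 1/f ∝ 1/sin φ.
V₂ = V₁ · sin φ₁ / sin φ₂ = 176 × sin 48° / sin 35°
V₂ = 176 × 0.7431/0.5736 = 228 km/h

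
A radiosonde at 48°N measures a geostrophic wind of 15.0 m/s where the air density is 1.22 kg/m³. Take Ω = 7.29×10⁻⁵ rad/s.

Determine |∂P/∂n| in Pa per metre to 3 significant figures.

1.98×10⁻³ Pa/m

Coriolis parameter at 48°N:
f = 2Ω sin φ = 2 × 7.29×10⁻⁵ × sin 48° = 1.08×10⁻⁴ s⁻¹
Geostrophic balance rearranged: |∂P/∂n| = f ρ V_g
|∂P/∂n| = 1.08×10⁻⁴ × 1.22 × 15.0 = 1.98×10⁻³ Pa/m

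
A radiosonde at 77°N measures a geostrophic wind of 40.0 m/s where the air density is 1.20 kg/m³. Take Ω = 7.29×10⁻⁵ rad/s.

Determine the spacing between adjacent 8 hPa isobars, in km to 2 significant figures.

120 km

Coriolis parameter at 77°N:
f = 2Ω sin φ = 2 × 7.29×10⁻⁵ × sin 77° = 1.42×10⁻⁴ s⁻¹
Geostrophic balance rearranged: |∂P/∂n| = f ρ V_g
|∂P/∂n| = 1.42×10⁻⁴ × 1.20 × 40.0 = 6.82×10⁻³ Pa/m
Isobar spacing: Δn = ΔP/|∂P/∂n| = 800 Pa / 6.82×10⁻³ Pa/m = 117319 m ≈ 120 km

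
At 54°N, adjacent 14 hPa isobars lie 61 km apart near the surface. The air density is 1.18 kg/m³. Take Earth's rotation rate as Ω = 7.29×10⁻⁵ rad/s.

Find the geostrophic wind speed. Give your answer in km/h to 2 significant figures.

590 km/h

Coriolis parameter at 54°N:
f = 2Ω sin φ = 2 × 7.29×10⁻⁵ × sin 54° = 1.18×10⁻⁴ s⁻¹
Pressure gradient: |∂P/∂n| = 1400 Pa / 61000 m = 2.30×10⁻² Pa/m
Geostrophic balance (pressure-gradient force = Coriolis force):
V_g = (1/(fρ)) |∂P/∂n| = 2.30×10⁻² / (1.18×10⁻⁴ × 1.18) = 165 m/s
Converting: 165 m/s × 3.6 = 590 km/h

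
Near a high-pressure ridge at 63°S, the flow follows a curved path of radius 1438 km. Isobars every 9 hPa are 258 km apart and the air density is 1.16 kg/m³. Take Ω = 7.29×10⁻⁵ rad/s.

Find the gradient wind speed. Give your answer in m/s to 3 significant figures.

27.1 m/s

Coriolis parameter at 63°S:
f = 2Ω sin φ = 2 × 7.29×10⁻⁵ × sin 63° = 1.30×10⁻⁴ s⁻¹
Pressure gradient: |∂P/∂n| = 900 Pa / 258000 m = 3.49×10⁻³ Pa/m
Geostrophic speed: V_g = |∂P/∂n|/(fρ) = 3.49×10⁻³/(1.30×10⁻⁴ × 1.16) = 23.1 m/s
Around a high, pressure-gradient force acts outward with centrifugal, so Coriolis balances both:
fV = (1/ρ)|∂P/∂n| + V²/R  →  V² − fR·V + fR·V_g = 0
With fR = 1.30×10⁻⁴ × 1438×10³ m = 187 m/s:
V = [fR − √((fR)² − 4 fR V_g)]/2 = [187 − √(187² − 4×187×23.1)]/2 = 27.1 m/s
Supergeostrophic (V > V_g = 23.1 m/s), as expected around a high.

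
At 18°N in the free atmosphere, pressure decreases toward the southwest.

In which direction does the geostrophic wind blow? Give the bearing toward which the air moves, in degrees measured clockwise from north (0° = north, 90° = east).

The pressure-gradient force points toward the southwest (bearing 225°).
Geostrophic balance: in the Northern Hemisphere the Coriolis force deflects motion to the right, so the geostrophic wind blows 90° to the right of the pressure-gradient force (low pressure on the left).
Rotating 225° by 90° clockwise gives 315° — the wind blows toward the northwest.

315°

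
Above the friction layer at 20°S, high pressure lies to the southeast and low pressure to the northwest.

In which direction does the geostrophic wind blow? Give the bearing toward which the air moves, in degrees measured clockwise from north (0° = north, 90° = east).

225°

The pressure-gradient force points toward the northwest (bearing 315°).
Geostrophic balance: in the Southern Hemisphere the Coriolis force deflects motion to the left, so the geostrophic wind blows 90° to the left of the pressure-gradient force (low pressure on the right).
Rotating 315° by 90° counterclockwise gives 225° — the wind blows toward the southwest.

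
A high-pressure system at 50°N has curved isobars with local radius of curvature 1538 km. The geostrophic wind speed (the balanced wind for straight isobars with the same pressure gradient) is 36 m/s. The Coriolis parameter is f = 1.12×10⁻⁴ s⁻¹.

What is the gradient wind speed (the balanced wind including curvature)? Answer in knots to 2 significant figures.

100 knots

Around a high, pressure-gradient force acts outward with centrifugal, so Coriolis balances both:
fV = (1/ρ)|∂P/∂n| + V²/R  →  V² − fR·V + fR·V_g = 0
With fR = 1.12×10⁻⁴ × 1538×10³ m = 172 m/s:
V = [fR − √((fR)² − 4 fR V_g)]/2 = [172 − √(172² − 4×172×36)]/2 = 51.2 m/s
Supergeostrophic (V > V_g = 36 m/s), as expected around a high.
Converting: 51.2 m/s × 1.944 = 100 knots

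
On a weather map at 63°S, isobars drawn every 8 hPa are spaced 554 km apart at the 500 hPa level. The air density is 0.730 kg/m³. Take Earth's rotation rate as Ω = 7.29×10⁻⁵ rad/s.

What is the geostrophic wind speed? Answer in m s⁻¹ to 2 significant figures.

15 m s⁻¹

Coriolis parameter at 63°S:
f = 2Ω sin φ = 2 × 7.29×10⁻⁵ × sin 63° = 1.30×10⁻⁴ s⁻¹
Pressure gradient: |∂P/∂n| = 800 Pa / 554000 m = 1.44×10⁻³ Pa/m
Geostrophic balance (pressure-gradient force = Coriolis force):
V_g = (1/(fρ)) |∂P/∂n| = 1.44×10⁻³ / (1.30×10⁻⁴ × 0.730) = 15.2 m/s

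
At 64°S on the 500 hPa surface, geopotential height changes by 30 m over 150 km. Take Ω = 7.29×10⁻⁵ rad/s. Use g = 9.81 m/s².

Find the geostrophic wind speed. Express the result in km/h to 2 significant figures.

Coriolis parameter at 64°S:
f = 2Ω sin φ = 2 × 7.29×10⁻⁵ × sin 64° = 1.31×10⁻⁴ s⁻¹
Height gradient: |∂Z/∂n| = 30 m / 150000 m = 2.00×10⁻⁴
On a pressure surface, geostrophic balance gives V_g = (g/f)|∂Z/∂n|:
V_g = 9.81 × 2.00×10⁻⁴ / 1.31×10⁻⁴ = 15.0 m/s
Converting: 15.0 m/s × 3.6 = 54 km/h

54 km/h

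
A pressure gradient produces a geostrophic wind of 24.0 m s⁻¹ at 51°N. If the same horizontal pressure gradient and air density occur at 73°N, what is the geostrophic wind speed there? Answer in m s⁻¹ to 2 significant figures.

With the same pressure gradient and density, V_g ∝ 1/f ∝ 1/sin φ.
V₂ = V₁ · sin φ₁ / sin φ₂ = 24.0 × sin 51° / sin 73°
V₂ = 24.0 × 0.7771/0.9563 = 20 m s⁻¹

20 m s⁻¹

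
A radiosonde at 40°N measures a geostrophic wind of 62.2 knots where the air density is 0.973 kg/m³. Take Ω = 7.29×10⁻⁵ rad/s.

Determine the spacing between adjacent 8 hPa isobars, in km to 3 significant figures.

Coriolis parameter at 40°N:
f = 2Ω sin φ = 2 × 7.29×10⁻⁵ × sin 40° = 9.37×10⁻⁵ s⁻¹
Wind speed in SI: 62.2 knots = 32.0 m/s
Geostrophic balance rearranged: |∂P/∂n| = f ρ V_g
|∂P/∂n| = 9.37×10⁻⁵ × 0.973 × 32.0 = 2.92×10⁻³ Pa/m
Isobar spacing: Δn = ΔP/|∂P/∂n| = 800 Pa / 2.92×10⁻³ Pa/m = 274172 m ≈ 274 km

274 km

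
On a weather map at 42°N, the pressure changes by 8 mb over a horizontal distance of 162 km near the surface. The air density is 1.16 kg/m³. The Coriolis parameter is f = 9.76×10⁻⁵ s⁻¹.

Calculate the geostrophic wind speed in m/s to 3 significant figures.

Pressure gradient: |∂P/∂n| = 800 Pa / 162000 m = 4.94×10⁻³ Pa/m
Geostrophic balance (pressure-gradient force = Coriolis force):
V_g = (1/(fρ)) |∂P/∂n| = 4.94×10⁻³ / (9.76×10⁻⁵ × 1.16) = 43.6 m/s

43.6 m/s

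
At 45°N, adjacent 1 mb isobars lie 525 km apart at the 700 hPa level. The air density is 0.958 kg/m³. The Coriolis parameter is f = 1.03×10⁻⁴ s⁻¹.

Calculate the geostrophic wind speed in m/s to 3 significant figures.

1.93 m/s

Pressure gradient: |∂P/∂n| = 100 Pa / 525000 m = 1.90×10⁻⁴ Pa/m
Geostrophic balance (pressure-gradient force = Coriolis force):
V_g = (1/(fρ)) |∂P/∂n| = 1.90×10⁻⁴ / (1.03×10⁻⁴ × 0.958) = 1.93 m/s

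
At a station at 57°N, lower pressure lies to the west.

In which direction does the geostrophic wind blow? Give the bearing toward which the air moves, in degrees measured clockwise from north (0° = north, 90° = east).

000°

The pressure-gradient force points toward the west (bearing 270°).
Geostrophic balance: in the Northern Hemisphere the Coriolis force deflects motion to the right, so the geostrophic wind blows 90° to the right of the pressure-gradient force (low pressure on the left).
Rotating 270° by 90° clockwise gives 000° — the wind blows toward the north.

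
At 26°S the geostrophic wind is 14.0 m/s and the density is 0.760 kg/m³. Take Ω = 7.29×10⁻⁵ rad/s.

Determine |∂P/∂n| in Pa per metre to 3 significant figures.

6.80×10⁻⁴ Pa/m

Coriolis parameter at 26°S:
f = 2Ω sin φ = 2 × 7.29×10⁻⁵ × sin 26° = 6.39×10⁻⁵ s⁻¹
Geostrophic balance rearranged: |∂P/∂n| = f ρ V_g
|∂P/∂n| = 6.39×10⁻⁵ × 0.760 × 14.0 = 6.80×10⁻⁴ Pa/m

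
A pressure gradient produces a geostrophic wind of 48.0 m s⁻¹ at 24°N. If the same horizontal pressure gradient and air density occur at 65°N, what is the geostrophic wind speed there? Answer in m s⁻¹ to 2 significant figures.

With the same pressure gradient and density, V_g ∝ 1/f ∝ 1/sin φ.
V₂ = V₁ · sin φ₁ / sin φ₂ = 48.0 × sin 24° / sin 65°
V₂ = 48.0 × 0.4067/0.9063 = 22 m s⁻¹

22 m s⁻¹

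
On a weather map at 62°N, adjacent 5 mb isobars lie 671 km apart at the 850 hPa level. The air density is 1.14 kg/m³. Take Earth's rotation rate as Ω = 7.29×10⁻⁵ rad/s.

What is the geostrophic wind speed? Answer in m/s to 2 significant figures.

5.1 m/s

Coriolis parameter at 62°N:
f = 2Ω sin φ = 2 × 7.29×10⁻⁵ × sin 62° = 1.29×10⁻⁴ s⁻¹
Pressure gradient: |∂P/∂n| = 500 Pa / 671000 m = 7.45×10⁻⁴ Pa/m
Geostrophic balance (pressure-gradient force = Coriolis force):
V_g = (1/(fρ)) |∂P/∂n| = 7.45×10⁻⁴ / (1.29×10⁻⁴ × 1.14) = 5.08 m/s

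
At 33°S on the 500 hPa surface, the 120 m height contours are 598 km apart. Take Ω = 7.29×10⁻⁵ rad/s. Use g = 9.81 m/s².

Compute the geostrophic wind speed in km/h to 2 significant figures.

Coriolis parameter at 33°S:
f = 2Ω sin φ = 2 × 7.29×10⁻⁵ × sin 33° = 7.94×10⁻⁵ s⁻¹
Height gradient: |∂Z/∂n| = 120 m / 598000 m = 2.01×10⁻⁴
On a pressure surface, geostrophic balance gives V_g = (g/f)|∂Z/∂n|:
V_g = 9.81 × 2.01×10⁻⁴ / 7.94×10⁻⁵ = 24.8 m/s
Converting: 24.8 m/s × 3.6 = 89 km/h

89 km/h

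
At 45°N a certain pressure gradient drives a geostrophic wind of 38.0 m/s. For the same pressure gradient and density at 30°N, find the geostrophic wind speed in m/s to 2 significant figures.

With the same pressure gradient and density, V_g ∝ 1/f ∝ 1/sin φ.
V₂ = V₁ · sin φ₁ / sin φ₂ = 38.0 × sin 45° / sin 30°
V₂ = 38.0 × 0.7071/0.5000 = 54 m/s

54 m/s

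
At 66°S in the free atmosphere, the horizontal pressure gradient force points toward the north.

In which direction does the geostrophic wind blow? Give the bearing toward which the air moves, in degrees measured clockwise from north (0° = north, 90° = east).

270°

The pressure-gradient force points toward the north (bearing 000°).
Geostrophic balance: in the Southern Hemisphere the Coriolis force deflects motion to the left, so the geostrophic wind blows 90° to the left of the pressure-gradient force (low pressure on the right).
Rotating 000° by 90° counterclockwise gives 270° — the wind blows toward the west.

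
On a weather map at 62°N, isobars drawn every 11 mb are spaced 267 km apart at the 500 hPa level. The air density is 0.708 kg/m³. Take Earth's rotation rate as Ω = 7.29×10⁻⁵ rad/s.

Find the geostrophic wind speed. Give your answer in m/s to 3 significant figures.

45.2 m/s

Coriolis parameter at 62°N:
f = 2Ω sin φ = 2 × 7.29×10⁻⁵ × sin 62° = 1.29×10⁻⁴ s⁻¹
Pressure gradient: |∂P/∂n| = 1100 Pa / 267000 m = 4.12×10⁻³ Pa/m
Geostrophic balance (pressure-gradient force = Coriolis force):
V_g = (1/(fρ)) |∂P/∂n| = 4.12×10⁻³ / (1.29×10⁻⁴ × 0.708) = 45.2 m/s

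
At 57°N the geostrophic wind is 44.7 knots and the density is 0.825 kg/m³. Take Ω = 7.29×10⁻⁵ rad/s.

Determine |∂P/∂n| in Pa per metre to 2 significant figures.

Coriolis parameter at 57°N:
f = 2Ω sin φ = 2 × 7.29×10⁻⁵ × sin 57° = 1.22×10⁻⁴ s⁻¹
Wind speed in SI: 44.7 knots = 23.0 m/s
Geostrophic balance rearranged: |∂P/∂n| = f ρ V_g
|∂P/∂n| = 1.22×10⁻⁴ × 0.825 × 23.0 = 2.32×10⁻³ Pa/m

2.3×10⁻³ Pa/m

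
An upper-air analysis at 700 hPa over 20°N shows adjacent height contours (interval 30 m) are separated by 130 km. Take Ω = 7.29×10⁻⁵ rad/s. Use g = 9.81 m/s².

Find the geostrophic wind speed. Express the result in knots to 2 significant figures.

88 knots

Coriolis parameter at 20°N:
f = 2Ω sin φ = 2 × 7.29×10⁻⁵ × sin 20° = 4.99×10⁻⁵ s⁻¹
Height gradient: |∂Z/∂n| = 30 m / 130000 m = 2.31×10⁻⁴
On a pressure surface, geostrophic balance gives V_g = (g/f)|∂Z/∂n|:
V_g = 9.81 × 2.31×10⁻⁴ / 4.99×10⁻⁵ = 45.4 m/s
Converting: 45.4 m/s × 1.944 = 88 knots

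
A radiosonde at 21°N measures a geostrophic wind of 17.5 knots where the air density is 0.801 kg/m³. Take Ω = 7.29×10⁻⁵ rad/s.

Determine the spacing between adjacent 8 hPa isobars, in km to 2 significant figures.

2100 km

Coriolis parameter at 21°N:
f = 2Ω sin φ = 2 × 7.29×10⁻⁵ × sin 21° = 5.23×10⁻⁵ s⁻¹
Wind speed in SI: 17.5 knots = 9.00 m/s
Geostrophic balance rearranged: |∂P/∂n| = f ρ V_g
|∂P/∂n| = 5.23×10⁻⁵ × 0.801 × 9.00 = 3.77×10⁻⁴ Pa/m
Isobar spacing: Δn = ΔP/|∂P/∂n| = 800 Pa / 3.77×10⁻⁴ Pa/m = 2123218 m ≈ 2100 km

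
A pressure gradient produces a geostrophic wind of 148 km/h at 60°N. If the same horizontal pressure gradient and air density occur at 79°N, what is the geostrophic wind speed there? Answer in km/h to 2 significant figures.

130 km/h

With the same pressure gradient and density, V_g ∝ 1/f ∝ 1/sin φ.
V₂ = V₁ · sin φ₁ / sin φ₂ = 148 × sin 60° / sin 79°
V₂ = 148 × 0.8660/0.9816 = 130 km/h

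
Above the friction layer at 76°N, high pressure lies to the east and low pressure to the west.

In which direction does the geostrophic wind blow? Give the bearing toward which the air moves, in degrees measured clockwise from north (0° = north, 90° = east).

000°

The pressure-gradient force points toward the west (bearing 270°).
Geostrophic balance: in the Northern Hemisphere the Coriolis force deflects motion to the right, so the geostrophic wind blows 90° to the right of the pressure-gradient force (low pressure on the left).
Rotating 270° by 90° clockwise gives 000° — the wind blows toward the north.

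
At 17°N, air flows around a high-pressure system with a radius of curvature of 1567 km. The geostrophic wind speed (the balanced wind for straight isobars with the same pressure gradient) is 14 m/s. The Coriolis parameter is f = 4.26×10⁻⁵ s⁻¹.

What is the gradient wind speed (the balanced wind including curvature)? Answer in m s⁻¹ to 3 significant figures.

20.0 m s⁻¹

Around a high, pressure-gradient force acts outward with centrifugal, so Coriolis balances both:
fV = (1/ρ)|∂P/∂n| + V²/R  →  V² − fR·V + fR·V_g = 0
With fR = 4.26×10⁻⁵ × 1567×10³ m = 66.8 m/s:
V = [fR − √((fR)² − 4 fR V_g)]/2 = [66.8 − √(66.8² − 4×66.8×14)]/2 = 20 m/s
Supergeostrophic (V > V_g = 14 m/s), as expected around a high.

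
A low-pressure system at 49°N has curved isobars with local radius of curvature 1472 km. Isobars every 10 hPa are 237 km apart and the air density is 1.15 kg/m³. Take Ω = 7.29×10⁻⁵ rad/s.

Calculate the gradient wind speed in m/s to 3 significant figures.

Coriolis parameter at 49°N:
f = 2Ω sin φ = 2 × 7.29×10⁻⁵ × sin 49° = 1.10×10⁻⁴ s⁻¹
Pressure gradient: |∂P/∂n| = 1000 Pa / 237000 m = 4.22×10⁻³ Pa/m
Geostrophic speed: V_g = |∂P/∂n|/(fρ) = 4.22×10⁻³/(1.10×10⁻⁴ × 1.15) = 33.3 m/s
Around a low, centrifugal force acts outward with Coriolis, so pressure-gradient force balances both:
(1/ρ)|∂P/∂n| = fV + V²/R  →  V² + fR·V − fR·V_g = 0
With fR = 1.10×10⁻⁴ × 1472×10³ m = 162 m/s:
V = [−fR + √((fR)² + 4 fR V_g)]/2 = [−162 + √(162² + 4×162×33.3)]/2 = 28.4 m/s
Subgeostrophic (V < V_g = 33.3 m/s), as expected around a low.

28.4 m/s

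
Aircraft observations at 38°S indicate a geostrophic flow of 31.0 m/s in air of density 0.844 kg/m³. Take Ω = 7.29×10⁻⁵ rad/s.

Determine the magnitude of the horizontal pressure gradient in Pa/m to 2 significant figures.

2.3×10⁻³ Pa/m

Coriolis parameter at 38°S:
f = 2Ω sin φ = 2 × 7.29×10⁻⁵ × sin 38° = 8.98×10⁻⁵ s⁻¹
Geostrophic balance rearranged: |∂P/∂n| = f ρ V_g
|∂P/∂n| = 8.98×10⁻⁵ × 0.844 × 31.0 = 2.35×10⁻³ Pa/m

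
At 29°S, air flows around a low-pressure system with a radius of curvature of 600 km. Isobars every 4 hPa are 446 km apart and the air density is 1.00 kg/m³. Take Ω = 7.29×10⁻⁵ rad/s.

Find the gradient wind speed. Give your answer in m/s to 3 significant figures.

10.2 m/s

Coriolis parameter at 29°S:
f = 2Ω sin φ = 2 × 7.29×10⁻⁵ × sin 29° = 7.07×10⁻⁵ s⁻¹
Pressure gradient: |∂P/∂n| = 400 Pa / 446000 m = 8.97×10⁻⁴ Pa/m
Geostrophic speed: V_g = |∂P/∂n|/(fρ) = 8.97×10⁻⁴/(7.07×10⁻⁵ × 1.00) = 12.7 m/s
Around a low, centrifugal force acts outward with Coriolis, so pressure-gradient force balances both:
(1/ρ)|∂P/∂n| = fV + V²/R  →  V² + fR·V − fR·V_g = 0
With fR = 7.07×10⁻⁵ × 600×10³ m = 42.4 m/s:
V = [−fR + √((fR)² + 4 fR V_g)]/2 = [−42.4 + √(42.4² + 4×42.4×12.7)]/2 = 10.2 m/s
Subgeostrophic (V < V_g = 12.7 m/s), as expected around a low.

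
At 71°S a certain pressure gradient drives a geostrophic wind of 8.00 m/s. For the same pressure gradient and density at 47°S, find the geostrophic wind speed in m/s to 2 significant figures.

10 m/s

With the same pressure gradient and density, V_g ∝ 1/f ∝ 1/sin φ.
V₂ = V₁ · sin φ₁ / sin φ₂ = 8.00 × sin 71° / sin 47°
V₂ = 8.00 × 0.9455/0.7314 = 10 m/s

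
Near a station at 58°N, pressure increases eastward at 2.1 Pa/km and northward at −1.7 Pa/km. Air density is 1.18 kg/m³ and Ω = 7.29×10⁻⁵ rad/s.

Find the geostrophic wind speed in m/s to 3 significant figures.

Coriolis parameter at 58°N:
f = 2Ω sin φ = 2 × 7.29×10⁻⁵ × sin 58° = 1.24×10⁻⁴ s⁻¹
Component geostrophic relations (x east, y north):
u_g = −(1/(fρ)) ∂P/∂y,  v_g = (1/(fρ)) ∂P/∂x
u_g = −(−1.7×10⁻³)/(1.24×10⁻⁴ × 1.18) = 11.7 m/s;  v_g = (2.1×10⁻³)/(1.24×10⁻⁴ × 1.18) = 14.4 m/s
|V_g| = √(u_g² + v_g²) = 18.5 m/s

18.5 m/s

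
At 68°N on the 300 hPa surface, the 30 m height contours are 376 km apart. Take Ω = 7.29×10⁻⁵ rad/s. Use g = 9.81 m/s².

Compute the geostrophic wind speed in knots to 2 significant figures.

11 knots

Coriolis parameter at 68°N:
f = 2Ω sin φ = 2 × 7.29×10⁻⁵ × sin 68° = 1.35×10⁻⁴ s⁻¹
Height gradient: |∂Z/∂n| = 30 m / 376000 m = 7.98×10⁻⁵
On a pressure surface, geostrophic balance gives V_g = (g/f)|∂Z/∂n|:
V_g = 9.81 × 7.98×10⁻⁵ / 1.35×10⁻⁴ = 5.79 m/s
Converting: 5.79 m/s × 1.944 = 11 knots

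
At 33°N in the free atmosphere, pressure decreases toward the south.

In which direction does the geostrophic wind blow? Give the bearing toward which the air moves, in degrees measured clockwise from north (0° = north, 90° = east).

270°

The pressure-gradient force points toward the south (bearing 180°).
Geostrophic balance: in the Northern Hemisphere the Coriolis force deflects motion to the right, so the geostrophic wind blows 90° to the right of the pressure-gradient force (low pressure on the left).
Rotating 180° by 90° clockwise gives 270° — the wind blows toward the west.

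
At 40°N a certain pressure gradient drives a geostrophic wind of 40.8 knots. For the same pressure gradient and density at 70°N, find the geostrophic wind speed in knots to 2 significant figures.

28 knots

With the same pressure gradient and density, V_g ∝ 1/f ∝ 1/sin φ.
V₂ = V₁ · sin φ₁ / sin φ₂ = 40.8 × sin 40° / sin 70°
V₂ = 40.8 × 0.6428/0.9397 = 28 knots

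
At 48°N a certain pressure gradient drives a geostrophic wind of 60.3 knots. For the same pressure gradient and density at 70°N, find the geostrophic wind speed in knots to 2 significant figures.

With the same pressure gradient and density, V_g ∝ 1/f ∝ 1/sin φ.
V₂ = V₁ · sin φ₁ / sin φ₂ = 60.3 × sin 48° / sin 70°
V₂ = 60.3 × 0.7431/0.9397 = 48 knots

48 knots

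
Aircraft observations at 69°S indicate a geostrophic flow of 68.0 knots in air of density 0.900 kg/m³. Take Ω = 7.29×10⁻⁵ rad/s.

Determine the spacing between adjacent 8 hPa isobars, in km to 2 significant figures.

Coriolis parameter at 69°S:
f = 2Ω sin φ = 2 × 7.29×10⁻⁵ × sin 69° = 1.36×10⁻⁴ s⁻¹
Wind speed in SI: 68.0 knots = 35.0 m/s
Geostrophic balance rearranged: |∂P/∂n| = f ρ V_g
|∂P/∂n| = 1.36×10⁻⁴ × 0.900 × 35.0 = 4.29×10⁻³ Pa/m
Isobar spacing: Δn = ΔP/|∂P/∂n| = 800 Pa / 4.29×10⁻³ Pa/m = 186677 m ≈ 190 km

190 km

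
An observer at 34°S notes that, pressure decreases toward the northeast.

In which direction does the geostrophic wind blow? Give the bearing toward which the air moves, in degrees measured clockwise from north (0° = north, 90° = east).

315°

The pressure-gradient force points toward the northeast (bearing 045°).
Geostrophic balance: in the Southern Hemisphere the Coriolis force deflects motion to the left, so the geostrophic wind blows 90° to the left of the pressure-gradient force (low pressure on the right).
Rotating 045° by 90° counterclockwise gives 315° — the wind blows toward the northwest.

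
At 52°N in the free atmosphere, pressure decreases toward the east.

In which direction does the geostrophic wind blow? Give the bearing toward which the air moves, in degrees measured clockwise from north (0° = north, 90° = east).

The pressure-gradient force points toward the east (bearing 090°).
Geostrophic balance: in the Northern Hemisphere the Coriolis force deflects motion to the right, so the geostrophic wind blows 90° to the right of the pressure-gradient force (low pressure on the left).
Rotating 090° by 90° clockwise gives 180° — the wind blows toward the south.

180°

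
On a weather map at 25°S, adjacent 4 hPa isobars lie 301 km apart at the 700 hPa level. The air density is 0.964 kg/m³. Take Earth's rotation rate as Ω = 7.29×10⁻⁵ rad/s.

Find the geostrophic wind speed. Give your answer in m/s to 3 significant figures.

Coriolis parameter at 25°S:
f = 2Ω sin φ = 2 × 7.29×10⁻⁵ × sin 25° = 6.16×10⁻⁵ s⁻¹
Pressure gradient: |∂P/∂n| = 400 Pa / 301000 m = 1.33×10⁻³ Pa/m
Geostrophic balance (pressure-gradient force = Coriolis force):
V_g = (1/(fρ)) |∂P/∂n| = 1.33×10⁻³ / (6.16×10⁻⁵ × 0.964) = 22.4 m/s

22.4 m/s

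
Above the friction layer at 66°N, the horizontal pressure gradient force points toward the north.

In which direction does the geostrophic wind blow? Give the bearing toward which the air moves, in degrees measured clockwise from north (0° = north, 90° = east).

The pressure-gradient force points toward the north (bearing 000°).
Geostrophic balance: in the Northern Hemisphere the Coriolis force deflects motion to the right, so the geostrophic wind blows 90° to the right of the pressure-gradient force (low pressure on the left).
Rotating 000° by 90° clockwise gives 090° — the wind blows toward the east.

090°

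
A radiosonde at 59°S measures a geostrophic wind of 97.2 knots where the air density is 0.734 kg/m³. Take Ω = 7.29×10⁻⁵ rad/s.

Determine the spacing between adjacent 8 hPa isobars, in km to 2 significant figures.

170 km

Coriolis parameter at 59°S:
f = 2Ω sin φ = 2 × 7.29×10⁻⁵ × sin 59° = 1.25×10⁻⁴ s⁻¹
Wind speed in SI: 97.2 knots = 50.0 m/s
Geostrophic balance rearranged: |∂P/∂n| = f ρ V_g
|∂P/∂n| = 1.25×10⁻⁴ × 0.734 × 50.0 = 4.59×10⁻³ Pa/m
Isobar spacing: Δn = ΔP/|∂P/∂n| = 800 Pa / 4.59×10⁻³ Pa/m = 174408 m ≈ 170 km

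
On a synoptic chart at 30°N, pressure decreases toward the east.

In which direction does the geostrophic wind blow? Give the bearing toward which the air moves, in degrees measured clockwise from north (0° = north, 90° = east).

The pressure-gradient force points toward the east (bearing 090°).
Geostrophic balance: in the Northern Hemisphere the Coriolis force deflects motion to the right, so the geostrophic wind blows 90° to the right of the pressure-gradient force (low pressure on the left).
Rotating 090° by 90° clockwise gives 180° — the wind blows toward the south.

180°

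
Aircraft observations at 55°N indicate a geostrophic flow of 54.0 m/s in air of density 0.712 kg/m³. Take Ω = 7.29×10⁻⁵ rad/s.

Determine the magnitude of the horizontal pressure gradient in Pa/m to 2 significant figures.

Coriolis parameter at 55°N:
f = 2Ω sin φ = 2 × 7.29×10⁻⁵ × sin 55° = 1.19×10⁻⁴ s⁻¹
Geostrophic balance rearranged: |∂P/∂n| = f ρ V_g
|∂P/∂n| = 1.19×10⁻⁴ × 0.712 × 54.0 = 4.59×10⁻³ Pa/m

4.6×10⁻³ Pa/m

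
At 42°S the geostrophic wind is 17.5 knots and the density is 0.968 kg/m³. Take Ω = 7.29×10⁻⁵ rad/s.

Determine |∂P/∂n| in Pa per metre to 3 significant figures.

8.50×10⁻⁴ Pa/m

Coriolis parameter at 42°S:
f = 2Ω sin φ = 2 × 7.29×10⁻⁵ × sin 42° = 9.76×10⁻⁵ s⁻¹
Wind speed in SI: 17.5 knots = 9.00 m/s
Geostrophic balance rearranged: |∂P/∂n| = f ρ V_g
|∂P/∂n| = 9.76×10⁻⁵ × 0.968 × 9.00 = 8.50×10⁻⁴ Pa/m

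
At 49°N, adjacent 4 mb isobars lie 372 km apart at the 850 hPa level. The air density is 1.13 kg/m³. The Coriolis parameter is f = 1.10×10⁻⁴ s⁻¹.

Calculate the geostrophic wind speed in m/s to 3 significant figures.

Pressure gradient: |∂P/∂n| = 400 Pa / 372000 m = 1.08×10⁻³ Pa/m
Geostrophic balance (pressure-gradient force = Coriolis force):
V_g = (1/(fρ)) |∂P/∂n| = 1.08×10⁻³ / (1.10×10⁻⁴ × 1.13) = 8.65 m/s

8.65 m/s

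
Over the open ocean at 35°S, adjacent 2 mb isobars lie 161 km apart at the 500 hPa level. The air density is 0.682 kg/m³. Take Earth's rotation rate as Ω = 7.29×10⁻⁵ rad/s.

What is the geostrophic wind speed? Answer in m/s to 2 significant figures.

Coriolis parameter at 35°S:
f = 2Ω sin φ = 2 × 7.29×10⁻⁵ × sin 35° = 8.36×10⁻⁵ s⁻¹
Pressure gradient: |∂P/∂n| = 200 Pa / 161000 m = 1.24×10⁻³ Pa/m
Geostrophic balance (pressure-gradient force = Coriolis force):
V_g = (1/(fρ)) |∂P/∂n| = 1.24×10⁻³ / (8.36×10⁻⁵ × 0.682) = 21.8 m/s

22 m/s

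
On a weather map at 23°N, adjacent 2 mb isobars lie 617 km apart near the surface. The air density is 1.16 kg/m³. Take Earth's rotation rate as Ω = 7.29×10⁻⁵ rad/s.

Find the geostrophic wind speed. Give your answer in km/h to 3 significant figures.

17.7 km/h

Coriolis parameter at 23°N:
f = 2Ω sin φ = 2 × 7.29×10⁻⁵ × sin 23° = 5.70×10⁻⁵ s⁻¹
Pressure gradient: |∂P/∂n| = 200 Pa / 617000 m = 3.24×10⁻⁴ Pa/m
Geostrophic balance (pressure-gradient force = Coriolis force):
V_g = (1/(fρ)) |∂P/∂n| = 3.24×10⁻⁴ / (5.70×10⁻⁵ × 1.16) = 4.91 m/s
Converting: 4.91 m/s × 3.6 = 17.7 km/h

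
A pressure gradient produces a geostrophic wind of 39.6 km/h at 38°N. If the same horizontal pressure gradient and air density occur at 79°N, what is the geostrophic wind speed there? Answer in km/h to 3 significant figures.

24.8 km/h

With the same pressure gradient and density, V_g ∝ 1/f ∝ 1/sin φ.
V₂ = V₁ · sin φ₁ / sin φ₂ = 39.6 × sin 38° / sin 79°
V₂ = 39.6 × 0.6157/0.9816 = 24.8 km/h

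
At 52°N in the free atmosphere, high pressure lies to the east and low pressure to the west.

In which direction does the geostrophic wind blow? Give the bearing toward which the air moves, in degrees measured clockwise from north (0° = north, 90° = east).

000°

The pressure-gradient force points toward the west (bearing 270°).
Geostrophic balance: in the Northern Hemisphere the Coriolis force deflects motion to the right, so the geostrophic wind blows 90° to the right of the pressure-gradient force (low pressure on the left).
Rotating 270° by 90° clockwise gives 000° — the wind blows toward the north.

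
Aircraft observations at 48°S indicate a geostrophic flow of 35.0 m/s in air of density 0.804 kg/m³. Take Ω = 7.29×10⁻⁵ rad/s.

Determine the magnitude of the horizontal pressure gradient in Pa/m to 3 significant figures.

3.05×10⁻³ Pa/m

Coriolis parameter at 48°S:
f = 2Ω sin φ = 2 × 7.29×10⁻⁵ × sin 48° = 1.08×10⁻⁴ s⁻¹
Geostrophic balance rearranged: |∂P/∂n| = f ρ V_g
|∂P/∂n| = 1.08×10⁻⁴ × 0.804 × 35.0 = 3.05×10⁻³ Pa/m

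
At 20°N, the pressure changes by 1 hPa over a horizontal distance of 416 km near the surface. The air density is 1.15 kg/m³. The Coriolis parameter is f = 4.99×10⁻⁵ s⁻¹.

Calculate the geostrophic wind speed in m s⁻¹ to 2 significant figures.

Pressure gradient: |∂P/∂n| = 100 Pa / 416000 m = 2.40×10⁻⁴ Pa/m
Geostrophic balance (pressure-gradient force = Coriolis force):
V_g = (1/(fρ)) |∂P/∂n| = 2.40×10⁻⁴ / (4.99×10⁻⁵ × 1.15) = 4.19 m/s

4.2 m s⁻¹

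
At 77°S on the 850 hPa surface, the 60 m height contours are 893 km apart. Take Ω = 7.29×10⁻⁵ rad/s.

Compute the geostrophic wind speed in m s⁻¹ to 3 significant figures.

Coriolis parameter at 77°S:
f = 2Ω sin φ = 2 × 7.29×10⁻⁵ × sin 77° = 1.42×10⁻⁴ s⁻¹
Height gradient: |∂Z/∂n| = 60 m / 893000 m = 6.72×10⁻⁵
On a pressure surface, geostrophic balance gives V_g = (g/f)|∂Z/∂n|:
V_g = 9.81 × 6.72×10⁻⁵ / 1.42×10⁻⁴ = 4.64 m/s

4.64 m s⁻¹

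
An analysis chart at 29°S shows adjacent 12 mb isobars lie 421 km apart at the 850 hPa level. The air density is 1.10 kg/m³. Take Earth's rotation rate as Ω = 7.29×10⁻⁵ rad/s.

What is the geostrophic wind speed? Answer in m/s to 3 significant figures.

Coriolis parameter at 29°S:
f = 2Ω sin φ = 2 × 7.29×10⁻⁵ × sin 29° = 7.07×10⁻⁵ s⁻¹
Pressure gradient: |∂P/∂n| = 1200 Pa / 421000 m = 2.85×10⁻³ Pa/m
Geostrophic balance (pressure-gradient force = Coriolis force):
V_g = (1/(fρ)) |∂P/∂n| = 2.85×10⁻³ / (7.07×10⁻⁵ × 1.10) = 36.7 m/s

36.7 m/s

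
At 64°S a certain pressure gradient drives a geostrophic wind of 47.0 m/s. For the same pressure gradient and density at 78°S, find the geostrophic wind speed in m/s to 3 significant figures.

43.2 m/s

With the same pressure gradient and density, V_g ∝ 1/f ∝ 1/sin φ.
V₂ = V₁ · sin φ₁ / sin φ₂ = 47.0 × sin 64° / sin 78°
V₂ = 47.0 × 0.8988/0.9781 = 43.2 m/s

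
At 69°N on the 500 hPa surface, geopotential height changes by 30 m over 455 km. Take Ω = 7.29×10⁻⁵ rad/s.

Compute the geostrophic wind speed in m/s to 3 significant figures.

4.75 m/s

Coriolis parameter at 69°N:
f = 2Ω sin φ = 2 × 7.29×10⁻⁵ × sin 69° = 1.36×10⁻⁴ s⁻¹
Height gradient: |∂Z/∂n| = 30 m / 455000 m = 6.59×10⁻⁵
On a pressure surface, geostrophic balance gives V_g = (g/f)|∂Z/∂n|:
V_g = 9.81 × 6.59×10⁻⁵ / 1.36×10⁻⁴ = 4.75 m/s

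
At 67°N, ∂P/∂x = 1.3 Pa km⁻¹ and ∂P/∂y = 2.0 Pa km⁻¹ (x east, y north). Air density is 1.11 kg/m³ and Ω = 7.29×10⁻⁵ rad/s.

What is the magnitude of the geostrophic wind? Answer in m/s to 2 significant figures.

16 m/s

Coriolis parameter at 67°N:
f = 2Ω sin φ = 2 × 7.29×10⁻⁵ × sin 67° = 1.34×10⁻⁴ s⁻¹
Component geostrophic relations (x east, y north):
u_g = −(1/(fρ)) ∂P/∂y,  v_g = (1/(fρ)) ∂P/∂x
u_g = −(2.0×10⁻³)/(1.34×10⁻⁴ × 1.11) = −13.4 m/s;  v_g = (1.3×10⁻³)/(1.34×10⁻⁴ × 1.11) = 8.73 m/s
|V_g| = √(u_g² + v_g²) = 16.0 m/s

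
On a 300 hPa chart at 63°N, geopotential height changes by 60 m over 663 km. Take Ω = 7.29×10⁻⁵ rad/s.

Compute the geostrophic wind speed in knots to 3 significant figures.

13.3 knots

Coriolis parameter at 63°N:
f = 2Ω sin φ = 2 × 7.29×10⁻⁵ × sin 63° = 1.30×10⁻⁴ s⁻¹
Height gradient: |∂Z/∂n| = 60 m / 663000 m = 9.05×10⁻⁵
On a pressure surface, geostrophic balance gives V_g = (g/f)|∂Z/∂n|:
V_g = 9.81 × 9.05×10⁻⁵ / 1.30×10⁻⁴ = 6.83 m/s
Converting: 6.83 m/s × 1.944 = 13.3 knots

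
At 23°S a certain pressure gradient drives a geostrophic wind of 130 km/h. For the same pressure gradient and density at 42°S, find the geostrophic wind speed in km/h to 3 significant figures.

75.9 km/h

With the same pressure gradient and density, V_g ∝ 1/f ∝ 1/sin φ.
V₂ = V₁ · sin φ₁ / sin φ₂ = 130 × sin 23° / sin 42°
V₂ = 130 × 0.3907/0.6691 = 75.9 km/h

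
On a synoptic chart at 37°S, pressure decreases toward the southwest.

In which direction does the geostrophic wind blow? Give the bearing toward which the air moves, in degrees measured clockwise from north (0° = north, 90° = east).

The pressure-gradient force points toward the southwest (bearing 225°).
Geostrophic balance: in the Southern Hemisphere the Coriolis force deflects motion to the left, so the geostrophic wind blows 90° to the left of the pressure-gradient force (low pressure on the right).
Rotating 225° by 90° counterclockwise gives 135° — the wind blows toward the southeast.

135°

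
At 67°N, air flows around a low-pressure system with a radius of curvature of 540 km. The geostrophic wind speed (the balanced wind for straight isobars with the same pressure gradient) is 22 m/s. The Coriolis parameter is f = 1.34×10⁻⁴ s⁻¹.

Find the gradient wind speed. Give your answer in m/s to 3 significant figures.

17.7 m/s

Around a low, centrifugal force acts outward with Coriolis, so pressure-gradient force balances both:
(1/ρ)|∂P/∂n| = fV + V²/R  →  V² + fR·V − fR·V_g = 0
With fR = 1.34×10⁻⁴ × 540×10³ m = 72.4 m/s:
V = [−fR + √((fR)² + 4 fR V_g)]/2 = [−72.4 + √(72.4² + 4×72.4×22)]/2 = 17.7 m/s
Subgeostrophic (V < V_g = 22 m/s), as expected around a low.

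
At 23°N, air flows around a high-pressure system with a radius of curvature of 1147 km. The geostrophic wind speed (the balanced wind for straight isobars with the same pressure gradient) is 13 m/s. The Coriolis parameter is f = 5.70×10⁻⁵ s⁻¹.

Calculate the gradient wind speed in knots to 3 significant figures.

34.8 knots

Around a high, pressure-gradient force acts outward with centrifugal, so Coriolis balances both:
fV = (1/ρ)|∂P/∂n| + V²/R  →  V² − fR·V + fR·V_g = 0
With fR = 5.70×10⁻⁵ × 1147×10³ m = 65.4 m/s:
V = [fR − √((fR)² − 4 fR V_g)]/2 = [65.4 − √(65.4² − 4×65.4×13)]/2 = 17.9 m/s
Supergeostrophic (V > V_g = 13 m/s), as expected around a high.
Converting: 17.9 m/s × 1.944 = 34.8 knots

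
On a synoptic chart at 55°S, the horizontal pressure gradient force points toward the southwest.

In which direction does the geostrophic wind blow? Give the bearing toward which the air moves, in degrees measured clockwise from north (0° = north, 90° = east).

135°

The pressure-gradient force points toward the southwest (bearing 225°).
Geostrophic balance: in the Southern Hemisphere the Coriolis force deflects motion to the left, so the geostrophic wind blows 90° to the left of the pressure-gradient force (low pressure on the right).
Rotating 225° by 90° counterclockwise gives 135° — the wind blows toward the southeast.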